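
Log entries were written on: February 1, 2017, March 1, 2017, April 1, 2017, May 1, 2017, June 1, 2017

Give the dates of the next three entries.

July 1, 2017; August 1, 2017; September 1, 2017

Each date is the 1st; the gaps (28, 31, 30, 31) track the month lengths.
The rule is the 1st of each month.
Next: July 2017 → July 1, 2017.
Next: August 2017 → August 1, 2017.
September 2017: September 1, 2017.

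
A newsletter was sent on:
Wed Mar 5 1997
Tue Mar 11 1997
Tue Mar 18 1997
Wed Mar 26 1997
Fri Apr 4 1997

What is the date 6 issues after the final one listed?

Intervals are 6, 7, 8, 9 days — an arithmetic progression with common difference 1.
Next gap: 10 days. Fri Apr 4 1997 + 10 days = Mon Apr 14 1997.
Next gap: 11 days. Mon Apr 14 1997 + 11 days = Fri Apr 25 1997.
Next gap: 12 days. Fri Apr 25 1997 + 12 days = Wed May 7 1997.
Next gap: 13 days. Wed May 7 1997 + 13 days = Tue May 20 1997.
Next gap: 14 days. Tue May 20 1997 + 14 days = Tue Jun 3 1997.
Next gap: 15 days. Tue Jun 3 1997 + 15 days = Wed Jun 18 1997.

Wed Jun 18 1997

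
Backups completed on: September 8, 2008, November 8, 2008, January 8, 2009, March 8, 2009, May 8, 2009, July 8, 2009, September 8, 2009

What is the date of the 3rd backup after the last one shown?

The day-of-month is always 8 (61, 61, 59, 61, 61, 62 days between events).
So this recurs on the 8th of every 2 months.
November 2009: November 8, 2009.
Next: January 2010 → January 8, 2010.
Next: March 2010 → March 8, 2010.

March 8, 2010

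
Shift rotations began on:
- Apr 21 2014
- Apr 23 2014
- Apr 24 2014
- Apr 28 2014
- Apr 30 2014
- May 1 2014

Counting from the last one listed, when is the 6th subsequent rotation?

Every event lands on a Monday or Wednesday or Thursday (gaps cycle 2, 1, 4, 2, 1).
So the schedule is: every Monday, Wednesday and Thursday.
Next Monday: May 5 2014.
Next Wednesday: May 7 2014.
Next Thursday: May 8 2014.
Next Monday: May 12 2014.
The following Wednesday is May 14 2014.
The following Thursday is May 15 2014.

May 15 2014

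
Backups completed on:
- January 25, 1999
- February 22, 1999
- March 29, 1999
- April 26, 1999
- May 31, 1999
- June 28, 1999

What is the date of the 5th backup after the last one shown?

These are Mondays with 28, 35, 28, 35, 28-day gaps.
Each is the final Monday of its month — March 29, 1999 is past the 28th, so '4th Monday' doesn't fit.
July 1999 ends with Monday July 26, 1999.
August 1999 ends with Monday August 30, 1999.
September 1999 ends with Monday September 27, 1999.
Last Monday of October 1999: October 25, 1999.
November 1999 ends with Monday November 29, 1999.

November 29, 1999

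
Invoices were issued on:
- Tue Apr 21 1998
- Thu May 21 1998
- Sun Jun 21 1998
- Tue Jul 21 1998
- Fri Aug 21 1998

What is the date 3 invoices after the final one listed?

Sat Nov 21 1998

Each date is the 21st; the gaps (30, 31, 30, 31) track the month lengths.
The rule is the 21st of each month.
Next: September 1998 → Mon Sep 21 1998.
Next: October 1998 → Wed Oct 21 1998.
November 1998: Sat Nov 21 1998.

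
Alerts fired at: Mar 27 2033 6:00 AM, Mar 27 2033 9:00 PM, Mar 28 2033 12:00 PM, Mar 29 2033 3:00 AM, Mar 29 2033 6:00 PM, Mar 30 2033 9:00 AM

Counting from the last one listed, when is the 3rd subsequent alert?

Spacing: 15, 15, 15, 15, 15 h — constant 15 h.
Mar 30 2033 9:00 AM + 15 h = Mar 31 2033 12:00 AM.
Mar 31 2033 12:00 AM + 15 h = Mar 31 2033 3:00 PM.
Mar 31 2033 3:00 PM + 15 h = Apr 1 2033 6:00 AM.

Apr 1 2033 6:00 AM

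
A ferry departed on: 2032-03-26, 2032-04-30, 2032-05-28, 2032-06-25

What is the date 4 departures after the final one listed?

All Fridays; the gaps (35, 28, 28) vary with month length.
This is the last Friday of each month.
July 2032 ends with Friday 2032-07-30.
August 2032 ends with Friday 2032-08-27.
September 2032 ends with Friday 2032-09-24.
October 2032 ends with Friday 2032-10-29.

2032-10-29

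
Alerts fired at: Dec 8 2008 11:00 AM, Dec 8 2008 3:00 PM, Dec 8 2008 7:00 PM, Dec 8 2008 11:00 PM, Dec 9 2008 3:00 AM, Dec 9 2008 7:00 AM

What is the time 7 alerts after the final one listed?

Dec 10 2008 11:00 AM

Spacing: 4, 4, 4, 4, 4 h — constant 4 h.
Dec 9 2008 7:00 AM + 4 h = Dec 9 2008 11:00 AM.
Dec 9 2008 11:00 AM + 4 h = Dec 9 2008 3:00 PM.
Dec 9 2008 3:00 PM + 4 h = Dec 9 2008 7:00 PM.
Dec 9 2008 7:00 PM + 4 h = Dec 9 2008 11:00 PM.
Dec 9 2008 11:00 PM + 4 h = Dec 10 2008 3:00 AM.
Dec 10 2008 3:00 AM + 4 h = Dec 10 2008 7:00 AM.
Dec 10 2008 7:00 AM + 4 h = Dec 10 2008 11:00 AM.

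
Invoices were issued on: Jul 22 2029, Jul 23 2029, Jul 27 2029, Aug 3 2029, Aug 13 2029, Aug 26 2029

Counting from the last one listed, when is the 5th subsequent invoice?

Dec 14 2029

The spacing grows by 3 each time: 1, 4, 7, 10, 13 days.
Next gap: 16 days. Aug 26 2029 + 16 days = Sep 11 2029.
Next gap: 19 days. Sep 11 2029 + 19 days = Sep 30 2029.
Next gap: 22 days. Sep 30 2029 + 22 days = Oct 22 2029.
Next gap: 25 days. Oct 22 2029 + 25 days = Nov 16 2029.
Next gap: 28 days. Nov 16 2029 + 28 days = Dec 14 2029.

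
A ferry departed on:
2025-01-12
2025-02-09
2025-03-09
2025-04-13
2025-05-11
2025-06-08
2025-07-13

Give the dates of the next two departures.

All dates are Sundays, 28, 28, 35, 28, 28, 35 days apart.
Specifically, the 2nd Sunday of each month.
August 2025 — 2nd Sunday is 2025-08-10.
September 2025 — 2nd Sunday is 2025-09-14.

2025-08-10, 2025-09-14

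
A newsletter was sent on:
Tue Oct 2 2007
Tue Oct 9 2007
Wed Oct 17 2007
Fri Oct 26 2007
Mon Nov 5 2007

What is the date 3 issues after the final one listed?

Tue Dec 11 2007

Intervals are 7, 8, 9, 10 days — an arithmetic progression with common difference 1.
Next gap: 11 days. Mon Nov 5 2007 + 11 days = Fri Nov 16 2007.
Next gap: 12 days. Fri Nov 16 2007 + 12 days = Wed Nov 28 2007.
Next gap: 13 days. Wed Nov 28 2007 + 13 days = Tue Dec 11 2007.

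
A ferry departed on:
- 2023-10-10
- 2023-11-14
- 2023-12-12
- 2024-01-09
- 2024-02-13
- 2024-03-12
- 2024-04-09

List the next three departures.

All dates are Tuesdays, 35, 28, 28, 35, 28, 28 days apart.
Specifically, the 2nd Tuesday of each month.
May 2024 — 2nd Tuesday is 2024-05-14.
June 2024 — 2nd Tuesday is 2024-06-11.
July 2024 — 2nd Tuesday is 2024-07-09.

2024-05-14, 2024-06-11, 2024-07-09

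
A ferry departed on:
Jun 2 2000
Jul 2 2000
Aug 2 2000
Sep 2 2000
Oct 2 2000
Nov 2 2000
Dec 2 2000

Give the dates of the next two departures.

Jan 2 2001, Feb 2 2001

The day-of-month is always 2 (30, 31, 31, 30, 31, 30 days between events).
So this recurs on the 2nd of each month.
January 2001: Jan 2 2001.
February 2001: Feb 2 2001.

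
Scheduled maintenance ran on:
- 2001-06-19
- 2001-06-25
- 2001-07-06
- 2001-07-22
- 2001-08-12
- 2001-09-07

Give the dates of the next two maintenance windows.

Intervals are 6, 11, 16, 21, 26 days — an arithmetic progression with common difference 5.
Next gap: 31 days. 2001-09-07 + 31 days = 2001-10-08.
Next gap: 36 days. 2001-10-08 + 36 days = 2001-11-13.

2001-10-08, 2001-11-13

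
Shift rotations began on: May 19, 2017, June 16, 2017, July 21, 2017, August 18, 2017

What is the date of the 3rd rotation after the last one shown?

All dates are Fridays, 28, 35, 28 days apart.
Specifically, the 3rd Friday of each month.
3rd Friday of September 2017: September 15, 2017.
October 2017 — 3rd Friday is October 20, 2017.
3rd Friday of November 2017: November 17, 2017.

November 17, 2017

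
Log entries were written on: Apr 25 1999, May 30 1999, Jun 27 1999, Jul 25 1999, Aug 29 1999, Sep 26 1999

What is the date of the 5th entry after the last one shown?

All Sundays; the gaps (35, 28, 28, 35, 28) vary with month length.
This is the last Sunday of each month.
Last Sunday of October 1999: Oct 31 1999.
November 1999 ends with Sunday Nov 28 1999.
Last Sunday of December 1999: Dec 26 1999.
Last Sunday of January 2000: Jan 30 2000.
Last Sunday of February 2000: Feb 27 2000.

Feb 27 2000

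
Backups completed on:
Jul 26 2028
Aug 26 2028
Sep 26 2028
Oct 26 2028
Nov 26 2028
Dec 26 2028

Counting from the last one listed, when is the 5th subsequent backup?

Gaps: 31, 31, 30, 31, 30 days — not constant. Every event is on the 26th of the month.
Pattern: the 26th of each month.
January 2029: Jan 26 2029.
February 2029: Feb 26 2029.
March 2029: Mar 26 2029.
Next: April 2029 → Apr 26 2029.
Next: May 2029 → May 26 2029.

May 26 2029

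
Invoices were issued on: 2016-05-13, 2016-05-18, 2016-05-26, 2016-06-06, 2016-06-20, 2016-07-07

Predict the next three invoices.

The spacing grows by 3 each time: 5, 8, 11, 14, 17 days.
Next gap: 20 days. 2016-07-07 + 20 days = 2016-07-27.
Next gap: 23 days. 2016-07-27 + 23 days = 2016-08-19.
Next gap: 26 days. 2016-08-19 + 26 days = 2016-09-14.

2016-07-27, 2016-08-19, 2016-09-14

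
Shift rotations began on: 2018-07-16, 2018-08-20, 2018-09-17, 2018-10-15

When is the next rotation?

2018-11-19

Gaps: 35, 28, 28 days — a mix of 28 and 35. Every date is a Monday.
Each is the 3rd Monday of its month.
3rd Monday of November 2018: 2018-11-19.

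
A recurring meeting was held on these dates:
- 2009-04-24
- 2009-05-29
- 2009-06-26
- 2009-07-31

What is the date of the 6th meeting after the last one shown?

Every date is a Friday; gaps 35, 28, 35 days.
Each is the last Friday of its month (at least one falls on the 29th or later, ruling out '4th Friday').
August 2009 ends with Friday 2009-08-28.
September 2009 ends with Friday 2009-09-25.
Last Friday of October 2009: 2009-10-30.
Last Friday of November 2009: 2009-11-27.
Last Friday of December 2009: 2009-12-25.
January 2010 ends with Friday 2010-01-29.

2010-01-29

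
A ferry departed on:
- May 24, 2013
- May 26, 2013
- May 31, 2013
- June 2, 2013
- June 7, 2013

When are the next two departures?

June 9, 2013; June 14, 2013

Every event lands on a Friday or Sunday (gaps cycle 2, 5, 2, 5).
So the schedule is: every Friday and Sunday.
Next Sunday: June 9, 2013.
The following Friday is June 14, 2013.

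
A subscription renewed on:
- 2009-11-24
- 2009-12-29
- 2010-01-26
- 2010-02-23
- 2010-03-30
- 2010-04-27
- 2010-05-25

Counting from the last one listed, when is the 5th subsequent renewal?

These are Tuesdays with 35, 28, 28, 35, 28, 28-day gaps.
Each is the final Tuesday of its month — 2009-12-29 is past the 28th, so '4th Tuesday' doesn't fit.
Last Tuesday of June 2010: 2010-06-29.
July 2010 ends with Tuesday 2010-07-27.
Last Tuesday of August 2010: 2010-08-31.
September 2010 ends with Tuesday 2010-09-28.
October 2010 ends with Tuesday 2010-10-26.

2010-10-26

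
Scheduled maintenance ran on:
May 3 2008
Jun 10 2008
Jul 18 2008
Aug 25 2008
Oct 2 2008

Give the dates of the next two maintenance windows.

Every event comes 38 days after the last (38, 38, 38, 38).
Oct 2 2008 + 38 days = Nov 9 2008.
Nov 9 2008 + 38 days = Dec 17 2008.

Nov 9 2008, Dec 17 2008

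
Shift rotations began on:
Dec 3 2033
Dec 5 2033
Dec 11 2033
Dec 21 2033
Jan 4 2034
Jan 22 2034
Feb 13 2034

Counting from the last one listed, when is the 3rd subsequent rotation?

Intervals are 2, 6, 10, 14, 18, 22 days — an arithmetic progression with common difference 4.
Next gap: 26 days. Feb 13 2034 + 26 days = Mar 11 2034.
Next gap: 30 days. Mar 11 2034 + 30 days = Apr 10 2034.
Next gap: 34 days. Apr 10 2034 + 34 days = May 14 2034.

May 14 2034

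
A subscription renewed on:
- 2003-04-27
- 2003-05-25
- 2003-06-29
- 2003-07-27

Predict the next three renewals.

These are Sundays with 28, 35, 28-day gaps.
Each is the final Sunday of its month — 2003-06-29 is past the 28th, so '4th Sunday' doesn't fit.
Last Sunday of August 2003: 2003-08-31.
Last Sunday of September 2003: 2003-09-28.
October 2003 ends with Sunday 2003-10-26.

2003-08-31, 2003-09-28, 2003-10-26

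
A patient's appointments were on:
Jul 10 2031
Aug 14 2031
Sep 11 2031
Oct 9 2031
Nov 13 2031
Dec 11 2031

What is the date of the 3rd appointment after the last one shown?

These are Thursdays at 28- or 35-day spacing (35, 28, 28, 35, 28).
The pattern: 2nd Thursday of the month.
January 2032 — 2nd Thursday is Jan 8 2032.
February 2032 — 2nd Thursday is Feb 12 2032.
2nd Thursday of March 2032: Mar 11 2032.

Mar 11 2032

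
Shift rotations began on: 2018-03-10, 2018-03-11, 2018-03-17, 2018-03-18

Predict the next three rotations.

The gap pattern 1, 6, 1 repeats every 2 events.
These are the Saturdays and Sundays of each week.
Next Saturday: 2018-03-24.
The following Sunday is 2018-03-25.
Next Saturday: 2018-03-31.

2018-03-24, 2018-03-25, 2018-03-31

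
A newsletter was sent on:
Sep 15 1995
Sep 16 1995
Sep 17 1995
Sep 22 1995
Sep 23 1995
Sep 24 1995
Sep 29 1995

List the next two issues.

Sep 30 1995, Oct 1 1995

Gaps: 1, 1, 5, 1, 1, 5 days — not constant, but cyclic with period 3.
The events fall on every Friday, Saturday and Sunday.
Next Saturday: Sep 30 1995.
The following Sunday is Oct 1 1995.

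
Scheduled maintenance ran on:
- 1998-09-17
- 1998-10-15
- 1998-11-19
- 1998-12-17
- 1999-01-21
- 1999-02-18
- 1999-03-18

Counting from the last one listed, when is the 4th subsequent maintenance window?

Gaps: 28, 35, 28, 35, 28, 28 days — a mix of 28 and 35. Every date is a Thursday.
Each is the 3rd Thursday of its month.
3rd Thursday of April 1999: 1999-04-15.
May 1999 — 3rd Thursday is 1999-05-20.
3rd Thursday of June 1999: 1999-06-17.
July 1999 — 3rd Thursday is 1999-07-15.

1999-07-15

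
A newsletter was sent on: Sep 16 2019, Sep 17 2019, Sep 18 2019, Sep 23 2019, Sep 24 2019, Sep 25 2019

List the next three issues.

Gaps: 1, 1, 5, 1, 1 days — not constant, but cyclic with period 3.
The events fall on every Monday, Tuesday and Wednesday.
The following Monday is Sep 30 2019.
Next Tuesday: Oct 1 2019.
The following Wednesday is Oct 2 2019.

Sep 30 2019, Oct 1 2019, Oct 2 2019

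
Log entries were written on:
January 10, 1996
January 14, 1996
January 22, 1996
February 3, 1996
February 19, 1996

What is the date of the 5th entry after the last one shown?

July 8, 1996

Intervals are 4, 8, 12, 16 days — an arithmetic progression with common difference 4.
Next gap: 20 days. February 19, 1996 + 20 days = March 10, 1996.
Next gap: 24 days. March 10, 1996 + 24 days = April 3, 1996.
Next gap: 28 days. April 3, 1996 + 28 days = May 1, 1996.
Next gap: 32 days. May 1, 1996 + 32 days = June 2, 1996.
Next gap: 36 days. June 2, 1996 + 36 days = July 8, 1996.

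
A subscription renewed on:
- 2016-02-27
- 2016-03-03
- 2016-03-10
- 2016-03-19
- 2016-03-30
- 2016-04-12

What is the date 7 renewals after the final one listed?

2016-09-06

The spacing grows by 2 each time: 5, 7, 9, 11, 13 days.
Next gap: 15 days. 2016-04-12 + 15 days = 2016-04-27.
Next gap: 17 days. 2016-04-27 + 17 days = 2016-05-14.
Next gap: 19 days. 2016-05-14 + 19 days = 2016-06-02.
Next gap: 21 days. 2016-06-02 + 21 days = 2016-06-23.
Next gap: 23 days. 2016-06-23 + 23 days = 2016-07-16.
Next gap: 25 days. 2016-07-16 + 25 days = 2016-08-10.
Next gap: 27 days. 2016-08-10 + 27 days = 2016-09-06.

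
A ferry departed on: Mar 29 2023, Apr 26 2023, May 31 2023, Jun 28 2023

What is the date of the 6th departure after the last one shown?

Dec 27 2023

These are Wednesdays with 28, 35, 28-day gaps.
Each is the final Wednesday of its month — Mar 29 2023 is past the 28th, so '4th Wednesday' doesn't fit.
Last Wednesday of July 2023: Jul 26 2023.
Last Wednesday of August 2023: Aug 30 2023.
Last Wednesday of September 2023: Sep 27 2023.
October 2023 ends with Wednesday Oct 25 2023.
November 2023 ends with Wednesday Nov 29 2023.
December 2023 ends with Wednesday Dec 27 2023.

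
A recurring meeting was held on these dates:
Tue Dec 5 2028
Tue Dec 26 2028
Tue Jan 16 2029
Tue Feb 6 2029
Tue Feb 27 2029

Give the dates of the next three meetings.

Every event comes 21 days after the last (21, 21, 21, 21).
Tue Feb 27 2029 + 21 days = Tue Mar 20 2029.
Tue Mar 20 2029 + 21 days = Tue Apr 10 2029.
Tue Apr 10 2029 + 21 days = Tue May 1 2029.

Tue Mar 20 2029, Tue Apr 10 2029, Tue May 1 2029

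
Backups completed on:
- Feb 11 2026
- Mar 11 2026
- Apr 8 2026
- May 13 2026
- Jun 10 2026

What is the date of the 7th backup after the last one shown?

Jan 13 2027

All dates are Wednesdays, 28, 28, 35, 28 days apart.
Specifically, the 2nd Wednesday of each month.
July 2026 — 2nd Wednesday is Jul 8 2026.
August 2026 — 2nd Wednesday is Aug 12 2026.
2nd Wednesday of September 2026: Sep 9 2026.
October 2026 — 2nd Wednesday is Oct 14 2026.
2nd Wednesday of November 2026: Nov 11 2026.
2nd Wednesday of December 2026: Dec 9 2026.
January 2027 — 2nd Wednesday is Jan 13 2027.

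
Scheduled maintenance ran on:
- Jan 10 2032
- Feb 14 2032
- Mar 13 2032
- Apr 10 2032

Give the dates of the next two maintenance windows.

May 8 2032, Jun 12 2032

These are Saturdays at 28- or 35-day spacing (35, 28, 28).
The pattern: 2nd Saturday of the month.
2nd Saturday of May 2032: May 8 2032.
2nd Saturday of June 2032: Jun 12 2032.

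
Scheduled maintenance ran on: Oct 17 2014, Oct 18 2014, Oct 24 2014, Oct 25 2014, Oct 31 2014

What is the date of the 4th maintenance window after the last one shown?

Nov 14 2014

Gaps: 1, 6, 1, 6 days — not constant, but cyclic with period 2.
The events fall on every Friday and Saturday.
The following Saturday is Nov 1 2014.
Next Friday: Nov 7 2014.
Next Saturday: Nov 8 2014.
Next Friday: Nov 14 2014.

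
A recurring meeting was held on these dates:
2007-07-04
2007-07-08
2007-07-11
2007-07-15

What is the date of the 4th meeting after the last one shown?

2007-07-29

The gap pattern 4, 3, 4 repeats every 2 events.
These are the Wednesdays and Sundays of each week.
The following Wednesday is 2007-07-18.
Next Sunday: 2007-07-22.
Next Wednesday: 2007-07-25.
The following Sunday is 2007-07-29.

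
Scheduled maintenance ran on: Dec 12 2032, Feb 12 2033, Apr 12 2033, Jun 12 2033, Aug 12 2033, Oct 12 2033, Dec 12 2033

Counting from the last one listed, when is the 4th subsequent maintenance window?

The day-of-month is always 12 (62, 59, 61, 61, 61, 61 days between events).
So this recurs on the 12th of every 2 months.
Next: February 2034 → Feb 12 2034.
Next: April 2034 → Apr 12 2034.
June 2034: Jun 12 2034.
August 2034: Aug 12 2034.

Aug 12 2034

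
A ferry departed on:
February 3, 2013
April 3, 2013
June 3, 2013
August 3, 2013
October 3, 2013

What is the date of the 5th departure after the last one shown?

Gaps: 59, 61, 61, 61 days — not constant. Every event is on the 3rd of the month.
Pattern: the 3rd of every 2 months.
December 2013: December 3, 2013.
February 2014: February 3, 2014.
April 2014: April 3, 2014.
Next: June 2014 → June 3, 2014.
August 2014: August 3, 2014.

August 3, 2014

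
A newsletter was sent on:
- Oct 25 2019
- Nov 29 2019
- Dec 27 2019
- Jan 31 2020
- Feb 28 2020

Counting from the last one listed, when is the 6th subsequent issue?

All Fridays; the gaps (35, 28, 35, 28) vary with month length.
This is the last Friday of each month.
March 2020 ends with Friday Mar 27 2020.
Last Friday of April 2020: Apr 24 2020.
May 2020 ends with Friday May 29 2020.
Last Friday of June 2020: Jun 26 2020.
July 2020 ends with Friday Jul 31 2020.
August 2020 ends with Friday Aug 28 2020.

Aug 28 2020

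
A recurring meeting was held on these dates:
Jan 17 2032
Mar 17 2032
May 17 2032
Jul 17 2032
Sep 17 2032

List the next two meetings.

Nov 17 2032, Jan 17 2033

Each date is the 17th; the gaps (60, 61, 61, 62) track the month lengths.
The rule is the 17th of every 2 months.
Next: November 2032 → Nov 17 2032.
January 2033: Jan 17 2033.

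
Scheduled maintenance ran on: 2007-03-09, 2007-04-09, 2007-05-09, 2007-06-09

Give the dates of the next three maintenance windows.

Each date is the 9th; the gaps (31, 30, 31) track the month lengths.
The rule is the 9th of each month.
July 2007: 2007-07-09.
August 2007: 2007-08-09.
Next: September 2007 → 2007-09-09.

2007-07-09, 2007-08-09, 2007-09-09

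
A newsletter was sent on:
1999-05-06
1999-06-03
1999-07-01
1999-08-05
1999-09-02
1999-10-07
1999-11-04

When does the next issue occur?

Gaps: 28, 28, 35, 28, 35, 28 days — a mix of 28 and 35. Every date is a Thursday.
Each is the 1st Thursday of its month.
December 1999 — 1st Thursday is 1999-12-02.

1999-12-02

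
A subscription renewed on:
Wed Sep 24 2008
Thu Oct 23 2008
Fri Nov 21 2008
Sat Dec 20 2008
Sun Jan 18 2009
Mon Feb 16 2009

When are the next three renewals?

Tue Mar 17 2009, Wed Apr 15 2009, Thu May 14 2009

Gaps between consecutive events: 29, 29, 29, 29, 29 days — a constant 29-day interval.
Mon Feb 16 2009 + 29 days = Tue Mar 17 2009.
Tue Mar 17 2009 + 29 days = Wed Apr 15 2009.
Wed Apr 15 2009 + 29 days = Thu May 14 2009.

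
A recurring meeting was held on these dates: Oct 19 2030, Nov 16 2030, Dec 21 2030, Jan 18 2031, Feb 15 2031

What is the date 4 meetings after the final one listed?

Jun 21 2031

These are Saturdays at 28- or 35-day spacing (28, 35, 28, 28).
The pattern: 3rd Saturday of the month.
3rd Saturday of March 2031: Mar 15 2031.
3rd Saturday of April 2031: Apr 19 2031.
3rd Saturday of May 2031: May 17 2031.
3rd Saturday of June 2031: Jun 21 2031.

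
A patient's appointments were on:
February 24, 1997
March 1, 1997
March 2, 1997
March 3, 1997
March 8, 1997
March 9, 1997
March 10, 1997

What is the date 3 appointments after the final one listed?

March 17, 1997

Every event lands on a Monday or Saturday or Sunday (gaps cycle 5, 1, 1, 5, 1, 1).
So the schedule is: every Monday, Saturday and Sunday.
The following Saturday is March 15, 1997.
Next Sunday: March 16, 1997.
The following Monday is March 17, 1997.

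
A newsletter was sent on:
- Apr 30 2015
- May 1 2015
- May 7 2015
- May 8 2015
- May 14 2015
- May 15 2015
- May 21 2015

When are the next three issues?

May 22 2015, May 28 2015, May 29 2015

The gap pattern 1, 6, 1, 6, 1, 6 repeats every 2 events.
These are the Thursdays and Fridays of each week.
The following Friday is May 22 2015.
The following Thursday is May 28 2015.
The following Friday is May 29 2015.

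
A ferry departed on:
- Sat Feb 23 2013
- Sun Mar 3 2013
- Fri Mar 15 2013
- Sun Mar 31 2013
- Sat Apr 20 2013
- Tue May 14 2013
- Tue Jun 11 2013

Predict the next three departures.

Sat Jul 13 2013, Sun Aug 18 2013, Fri Sep 27 2013

Gaps: 8, 12, 16, 20, 24, 28 days — each gap is 4 larger than the previous one.
Next gap: 32 days. Tue Jun 11 2013 + 32 days = Sat Jul 13 2013.
Next gap: 36 days. Sat Jul 13 2013 + 36 days = Sun Aug 18 2013.
Next gap: 40 days. Sun Aug 18 2013 + 40 days = Fri Sep 27 2013.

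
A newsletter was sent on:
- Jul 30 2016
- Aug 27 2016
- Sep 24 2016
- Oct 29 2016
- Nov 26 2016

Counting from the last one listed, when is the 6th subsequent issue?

May 27 2017

These are Saturdays with 28, 28, 35, 28-day gaps.
Each is the final Saturday of its month — Jul 30 2016 is past the 28th, so '4th Saturday' doesn't fit.
December 2016 ends with Saturday Dec 31 2016.
Last Saturday of January 2017: Jan 28 2017.
Last Saturday of February 2017: Feb 25 2017.
Last Saturday of March 2017: Mar 25 2017.
April 2017 ends with Saturday Apr 29 2017.
Last Saturday of May 2017: May 27 2017.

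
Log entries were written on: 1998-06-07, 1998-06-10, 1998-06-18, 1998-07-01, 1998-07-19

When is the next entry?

1998-08-11

The spacing grows by 5 each time: 3, 8, 13, 18 days.
Next gap: 23 days. 1998-07-19 + 23 days = 1998-08-11.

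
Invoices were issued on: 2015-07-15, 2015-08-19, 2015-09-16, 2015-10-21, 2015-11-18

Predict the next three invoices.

All dates are Wednesdays, 35, 28, 35, 28 days apart.
Specifically, the 3rd Wednesday of each month.
December 2015 — 3rd Wednesday is 2015-12-16.
January 2016 — 3rd Wednesday is 2016-01-20.
February 2016 — 3rd Wednesday is 2016-02-17.

2015-12-16, 2016-01-20, 2016-02-17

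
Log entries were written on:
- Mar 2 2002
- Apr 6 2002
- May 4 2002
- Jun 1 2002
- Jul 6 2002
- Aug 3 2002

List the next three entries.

Sep 7 2002, Oct 5 2002, Nov 2 2002

Gaps: 35, 28, 28, 35, 28 days — a mix of 28 and 35. Every date is a Saturday.
Each is the 1st Saturday of its month.
September 2002 — 1st Saturday is Sep 7 2002.
1st Saturday of October 2002: Oct 5 2002.
1st Saturday of November 2002: Nov 2 2002.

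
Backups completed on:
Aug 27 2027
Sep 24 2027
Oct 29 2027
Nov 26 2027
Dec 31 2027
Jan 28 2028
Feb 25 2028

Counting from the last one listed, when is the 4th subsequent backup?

Jun 30 2028

Every date is a Friday; gaps 28, 35, 28, 35, 28, 28 days.
Each is the last Friday of its month (at least one falls on the 29th or later, ruling out '4th Friday').
Last Friday of March 2028: Mar 31 2028.
Last Friday of April 2028: Apr 28 2028.
Last Friday of May 2028: May 26 2028.
Last Friday of June 2028: Jun 30 2028.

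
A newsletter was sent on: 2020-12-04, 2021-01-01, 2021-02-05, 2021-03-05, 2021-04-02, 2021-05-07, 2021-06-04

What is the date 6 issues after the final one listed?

2021-12-03

These are Fridays at 28- or 35-day spacing (28, 35, 28, 28, 35, 28).
The pattern: 1st Friday of the month.
1st Friday of July 2021: 2021-07-02.
1st Friday of August 2021: 2021-08-06.
1st Friday of September 2021: 2021-09-03.
October 2021 — 1st Friday is 2021-10-01.
November 2021 — 1st Friday is 2021-11-05.
December 2021 — 1st Friday is 2021-12-03.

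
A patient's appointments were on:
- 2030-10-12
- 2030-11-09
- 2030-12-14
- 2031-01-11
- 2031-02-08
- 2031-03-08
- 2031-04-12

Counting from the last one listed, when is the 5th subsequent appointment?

All dates are Saturdays, 28, 35, 28, 28, 28, 35 days apart.
Specifically, the 2nd Saturday of each month.
2nd Saturday of May 2031: 2031-05-10.
2nd Saturday of June 2031: 2031-06-14.
2nd Saturday of July 2031: 2031-07-12.
August 2031 — 2nd Saturday is 2031-08-09.
September 2031 — 2nd Saturday is 2031-09-13.

2031-09-13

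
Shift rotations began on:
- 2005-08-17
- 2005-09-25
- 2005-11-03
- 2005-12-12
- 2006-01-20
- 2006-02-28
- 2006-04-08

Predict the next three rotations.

2006-05-17, 2006-06-25, 2006-08-03

Every event comes 39 days after the last (39, 39, 39, 39, 39, 39).
2006-04-08 + 39 days = 2006-05-17.
2006-05-17 + 39 days = 2006-06-25.
2006-06-25 + 39 days = 2006-08-03.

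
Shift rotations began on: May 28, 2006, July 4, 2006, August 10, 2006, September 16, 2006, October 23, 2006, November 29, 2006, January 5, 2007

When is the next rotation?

The spacing is 37, 37, 37, 37, 37, 37 days — always 37 days.
January 5, 2007 + 37 days = February 11, 2007.

February 11, 2007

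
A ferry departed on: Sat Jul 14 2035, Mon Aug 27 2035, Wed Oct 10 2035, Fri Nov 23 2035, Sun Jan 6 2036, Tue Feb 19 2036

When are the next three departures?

The spacing is 44, 44, 44, 44, 44 days — always 44 days.
Tue Feb 19 2036 + 44 days = Thu Apr 3 2036.
Thu Apr 3 2036 + 44 days = Sat May 17 2036.
Sat May 17 2036 + 44 days = Mon Jun 30 2036.

Thu Apr 3 2036, Sat May 17 2036, Mon Jun 30 2036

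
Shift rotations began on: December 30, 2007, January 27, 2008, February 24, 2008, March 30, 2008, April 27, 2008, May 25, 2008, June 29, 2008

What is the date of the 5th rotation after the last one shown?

These are Sundays with 28, 28, 35, 28, 28, 35-day gaps.
Each is the final Sunday of its month — December 30, 2007 is past the 28th, so '4th Sunday' doesn't fit.
July 2008 ends with Sunday July 27, 2008.
August 2008 ends with Sunday August 31, 2008.
September 2008 ends with Sunday September 28, 2008.
Last Sunday of October 2008: October 26, 2008.
Last Sunday of November 2008: November 30, 2008.

November 30, 2008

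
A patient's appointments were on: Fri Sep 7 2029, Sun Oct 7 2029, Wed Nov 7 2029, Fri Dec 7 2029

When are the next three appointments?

Mon Jan 7 2030, Thu Feb 7 2030, Thu Mar 7 2030

Gaps: 30, 31, 30 days — not constant. Every event is on the 7th of the month.
Pattern: the 7th of each month.
January 2030: Mon Jan 7 2030.
February 2030: Thu Feb 7 2030.
Next: March 2030 → Thu Mar 7 2030.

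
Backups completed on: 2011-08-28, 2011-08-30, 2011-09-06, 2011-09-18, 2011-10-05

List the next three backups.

2011-10-27, 2011-11-23, 2011-12-25

Intervals are 2, 7, 12, 17 days — an arithmetic progression with common difference 5.
Next gap: 22 days. 2011-10-05 + 22 days = 2011-10-27.
Next gap: 27 days. 2011-10-27 + 27 days = 2011-11-23.
Next gap: 32 days. 2011-11-23 + 32 days = 2011-12-25.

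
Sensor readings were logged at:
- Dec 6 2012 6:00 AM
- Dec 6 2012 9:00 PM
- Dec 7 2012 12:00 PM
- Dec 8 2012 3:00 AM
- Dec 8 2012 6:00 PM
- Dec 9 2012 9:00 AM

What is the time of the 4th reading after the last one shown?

Dec 11 2012 9:00 PM

Spacing: 15, 15, 15, 15, 15 h — constant 15 h.
Dec 9 2012 9:00 AM + 15 h = Dec 10 2012 12:00 AM.
Dec 10 2012 12:00 AM + 15 h = Dec 10 2012 3:00 PM.
Dec 10 2012 3:00 PM + 15 h = Dec 11 2012 6:00 AM.
Dec 11 2012 6:00 AM + 15 h = Dec 11 2012 9:00 PM.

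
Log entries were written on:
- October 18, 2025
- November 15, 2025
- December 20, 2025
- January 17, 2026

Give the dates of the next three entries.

February 21, 2026; March 21, 2026; April 18, 2026

All dates are Saturdays, 28, 35, 28 days apart.
Specifically, the 3rd Saturday of each month.
February 2026 — 3rd Saturday is February 21, 2026.
3rd Saturday of March 2026: March 21, 2026.
3rd Saturday of April 2026: April 18, 2026.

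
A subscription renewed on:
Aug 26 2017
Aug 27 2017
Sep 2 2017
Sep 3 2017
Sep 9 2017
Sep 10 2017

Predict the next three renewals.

Sep 16 2017, Sep 17 2017, Sep 23 2017

The gap pattern 1, 6, 1, 6, 1 repeats every 2 events.
These are the Saturdays and Sundays of each week.
The following Saturday is Sep 16 2017.
The following Sunday is Sep 17 2017.
The following Saturday is Sep 23 2017.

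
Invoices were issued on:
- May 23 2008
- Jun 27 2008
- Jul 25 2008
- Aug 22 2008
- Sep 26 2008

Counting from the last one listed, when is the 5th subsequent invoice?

All dates are Fridays, 35, 28, 28, 35 days apart.
Specifically, the 4th Friday of each month.
October 2008 — 4th Friday is Oct 24 2008.
4th Friday of November 2008: Nov 28 2008.
December 2008 — 4th Friday is Dec 26 2008.
January 2009 — 4th Friday is Jan 23 2009.
February 2009 — 4th Friday is Feb 27 2009.

Feb 27 2009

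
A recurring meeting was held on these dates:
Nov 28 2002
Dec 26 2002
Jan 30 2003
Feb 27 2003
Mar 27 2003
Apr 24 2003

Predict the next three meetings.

May 29 2003, Jun 26 2003, Jul 31 2003

Every date is a Thursday; gaps 28, 35, 28, 28, 28 days.
Each is the last Thursday of its month (at least one falls on the 29th or later, ruling out '4th Thursday').
Last Thursday of May 2003: May 29 2003.
Last Thursday of June 2003: Jun 26 2003.
Last Thursday of July 2003: Jul 31 2003.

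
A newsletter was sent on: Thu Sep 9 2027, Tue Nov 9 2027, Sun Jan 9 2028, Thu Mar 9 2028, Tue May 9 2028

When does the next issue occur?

The day-of-month is always 9 (61, 61, 60, 61 days between events).
So this recurs on the 9th of every 2 months.
July 2028: Sun Jul 9 2028.

Sun Jul 9 2028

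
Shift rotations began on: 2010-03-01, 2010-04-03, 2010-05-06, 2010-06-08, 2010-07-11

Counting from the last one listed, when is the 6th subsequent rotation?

The spacing is 33, 33, 33, 33 days — always 33 days.
2010-07-11 + 33 days = 2010-08-13.
2010-08-13 + 33 days = 2010-09-15.
2010-09-15 + 33 days = 2010-10-18.
2010-10-18 + 33 days = 2010-11-20.
2010-11-20 + 33 days = 2010-12-23.
2010-12-23 + 33 days = 2011-01-25.

2011-01-25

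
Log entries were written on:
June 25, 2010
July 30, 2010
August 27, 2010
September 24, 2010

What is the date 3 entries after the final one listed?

December 31, 2010

These are Fridays with 35, 28, 28-day gaps.
Each is the final Friday of its month — July 30, 2010 is past the 28th, so '4th Friday' doesn't fit.
Last Friday of October 2010: October 29, 2010.
November 2010 ends with Friday November 26, 2010.
December 2010 ends with Friday December 31, 2010.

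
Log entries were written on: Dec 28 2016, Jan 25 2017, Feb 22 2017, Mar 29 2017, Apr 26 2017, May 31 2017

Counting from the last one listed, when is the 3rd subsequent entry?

Aug 30 2017

Every date is a Wednesday; gaps 28, 28, 35, 28, 35 days.
Each is the last Wednesday of its month (at least one falls on the 29th or later, ruling out '4th Wednesday').
June 2017 ends with Wednesday Jun 28 2017.
Last Wednesday of July 2017: Jul 26 2017.
Last Wednesday of August 2017: Aug 30 2017.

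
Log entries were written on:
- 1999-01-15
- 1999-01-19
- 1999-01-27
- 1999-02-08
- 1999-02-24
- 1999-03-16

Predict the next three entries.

Gaps: 4, 8, 12, 16, 20 days — each gap is 4 larger than the previous one.
Next gap: 24 days. 1999-03-16 + 24 days = 1999-04-09.
Next gap: 28 days. 1999-04-09 + 28 days = 1999-05-07.
Next gap: 32 days. 1999-05-07 + 32 days = 1999-06-08.

1999-04-09, 1999-05-07, 1999-06-08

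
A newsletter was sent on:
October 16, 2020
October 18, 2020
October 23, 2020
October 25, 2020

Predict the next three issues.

October 30, 2020; November 1, 2020; November 6, 2020

Gaps: 2, 5, 2 days — not constant, but cyclic with period 2.
The events fall on every Friday and Sunday.
Next Friday: October 30, 2020.
The following Sunday is November 1, 2020.
Next Friday: November 6, 2020.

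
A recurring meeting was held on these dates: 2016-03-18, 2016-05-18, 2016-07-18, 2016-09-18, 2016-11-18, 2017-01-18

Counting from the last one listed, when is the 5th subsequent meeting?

The day-of-month is always 18 (61, 61, 62, 61, 61 days between events).
So this recurs on the 18th of every 2 months.
Next: March 2017 → 2017-03-18.
Next: May 2017 → 2017-05-18.
Next: July 2017 → 2017-07-18.
Next: September 2017 → 2017-09-18.
November 2017: 2017-11-18.

2017-11-18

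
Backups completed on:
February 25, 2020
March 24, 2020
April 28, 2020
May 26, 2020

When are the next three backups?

Gaps: 28, 35, 28 days — a mix of 28 and 35. Every date is a Tuesday.
Each is the 4th Tuesday of its month.
June 2020 — 4th Tuesday is June 23, 2020.
July 2020 — 4th Tuesday is July 28, 2020.
4th Tuesday of August 2020: August 25, 2020.

June 23, 2020; July 28, 2020; August 25, 2020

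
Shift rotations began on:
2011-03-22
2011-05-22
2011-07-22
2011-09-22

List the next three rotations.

Each date is the 22nd; the gaps (61, 61, 62) track the month lengths.
The rule is the 22nd of every 2 months.
November 2011: 2011-11-22.
January 2012: 2012-01-22.
March 2012: 2012-03-22.

2011-11-22, 2012-01-22, 2012-03-22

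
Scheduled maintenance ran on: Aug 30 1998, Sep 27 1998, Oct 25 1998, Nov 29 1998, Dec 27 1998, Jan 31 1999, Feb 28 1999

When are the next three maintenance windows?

Mar 28 1999, Apr 25 1999, May 30 1999

Every date is a Sunday; gaps 28, 28, 35, 28, 35, 28 days.
Each is the last Sunday of its month (at least one falls on the 29th or later, ruling out '4th Sunday').
March 1999 ends with Sunday Mar 28 1999.
Last Sunday of April 1999: Apr 25 1999.
Last Sunday of May 1999: May 30 1999.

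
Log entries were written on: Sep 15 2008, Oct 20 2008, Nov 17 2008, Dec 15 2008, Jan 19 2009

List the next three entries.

Feb 16 2009, Mar 16 2009, Apr 20 2009

These are Mondays at 28- or 35-day spacing (35, 28, 28, 35).
The pattern: 3rd Monday of the month.
3rd Monday of February 2009: Feb 16 2009.
3rd Monday of March 2009: Mar 16 2009.
April 2009 — 3rd Monday is Apr 20 2009.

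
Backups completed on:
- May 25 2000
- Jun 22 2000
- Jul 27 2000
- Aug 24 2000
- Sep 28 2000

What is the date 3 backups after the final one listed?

These are Thursdays at 28- or 35-day spacing (28, 35, 28, 35).
The pattern: 4th Thursday of the month.
October 2000 — 4th Thursday is Oct 26 2000.
4th Thursday of November 2000: Nov 23 2000.
4th Thursday of December 2000: Dec 28 2000.

Dec 28 2000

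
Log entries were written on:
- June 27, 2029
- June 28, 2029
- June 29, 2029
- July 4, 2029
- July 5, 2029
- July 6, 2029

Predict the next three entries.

Every event lands on a Wednesday or Thursday or Friday (gaps cycle 1, 1, 5, 1, 1).
So the schedule is: every Wednesday, Thursday and Friday.
Next Wednesday: July 11, 2029.
Next Thursday: July 12, 2029.
Next Friday: July 13, 2029.

July 11, 2029; July 12, 2029; July 13, 2029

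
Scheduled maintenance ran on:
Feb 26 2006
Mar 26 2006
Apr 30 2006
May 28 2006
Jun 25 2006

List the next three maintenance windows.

Jul 30 2006, Aug 27 2006, Sep 24 2006

These are Sundays with 28, 35, 28, 28-day gaps.
Each is the final Sunday of its month — Apr 30 2006 is past the 28th, so '4th Sunday' doesn't fit.
July 2006 ends with Sunday Jul 30 2006.
August 2006 ends with Sunday Aug 27 2006.
September 2006 ends with Sunday Sep 24 2006.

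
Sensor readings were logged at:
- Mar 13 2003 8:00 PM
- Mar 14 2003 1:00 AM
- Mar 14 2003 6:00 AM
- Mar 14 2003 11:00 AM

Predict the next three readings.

Gaps: 5, 5, 5 hours — each event is 5 hours after the previous one.
Mar 14 2003 11:00 AM + 5 h = Mar 14 2003 4:00 PM.
Mar 14 2003 4:00 PM + 5 h = Mar 14 2003 9:00 PM.
Mar 14 2003 9:00 PM + 5 h = Mar 15 2003 2:00 AM.

Mar 14 2003 4:00 PM, Mar 14 2003 9:00 PM, Mar 15 2003 2:00 AM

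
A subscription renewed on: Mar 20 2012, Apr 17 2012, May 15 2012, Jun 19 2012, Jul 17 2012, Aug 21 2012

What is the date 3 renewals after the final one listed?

These are Tuesdays at 28- or 35-day spacing (28, 28, 35, 28, 35).
The pattern: 3rd Tuesday of the month.
3rd Tuesday of September 2012: Sep 18 2012.
October 2012 — 3rd Tuesday is Oct 16 2012.
3rd Tuesday of November 2012: Nov 20 2012.

Nov 20 2012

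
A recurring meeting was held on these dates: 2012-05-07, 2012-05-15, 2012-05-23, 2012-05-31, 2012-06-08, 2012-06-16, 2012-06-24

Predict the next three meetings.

Gaps between consecutive events: 8, 8, 8, 8, 8, 8 days — a constant 8-day interval.
2012-06-24 + 8 days = 2012-07-02.
2012-07-02 + 8 days = 2012-07-10.
2012-07-10 + 8 days = 2012-07-18.

2012-07-02, 2012-07-10, 2012-07-18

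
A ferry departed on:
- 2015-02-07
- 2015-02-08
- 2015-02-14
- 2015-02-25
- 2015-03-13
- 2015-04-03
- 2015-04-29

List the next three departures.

2015-05-30, 2015-07-05, 2015-08-15

Gaps: 1, 6, 11, 16, 21, 26 days — each gap is 5 larger than the previous one.
Next gap: 31 days. 2015-04-29 + 31 days = 2015-05-30.
Next gap: 36 days. 2015-05-30 + 36 days = 2015-07-05.
Next gap: 41 days. 2015-07-05 + 41 days = 2015-08-15.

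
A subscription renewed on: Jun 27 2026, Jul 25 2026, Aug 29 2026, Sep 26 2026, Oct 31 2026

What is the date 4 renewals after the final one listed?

Feb 27 2027

These are Saturdays with 28, 35, 28, 35-day gaps.
Each is the final Saturday of its month — Aug 29 2026 is past the 28th, so '4th Saturday' doesn't fit.
Last Saturday of November 2026: Nov 28 2026.
December 2026 ends with Saturday Dec 26 2026.
Last Saturday of January 2027: Jan 30 2027.
Last Saturday of February 2027: Feb 27 2027.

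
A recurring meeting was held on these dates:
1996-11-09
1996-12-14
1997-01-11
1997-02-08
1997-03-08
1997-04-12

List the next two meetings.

1997-05-10, 1997-06-14

These are Saturdays at 28- or 35-day spacing (35, 28, 28, 28, 35).
The pattern: 2nd Saturday of the month.
May 1997 — 2nd Saturday is 1997-05-10.
2nd Saturday of June 1997: 1997-06-14.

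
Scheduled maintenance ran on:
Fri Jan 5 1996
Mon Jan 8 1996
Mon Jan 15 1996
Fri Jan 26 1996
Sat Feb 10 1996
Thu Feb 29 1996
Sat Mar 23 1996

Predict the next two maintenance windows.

Gaps: 3, 7, 11, 15, 19, 23 days — each gap is 4 larger than the previous one.
Next gap: 27 days. Sat Mar 23 1996 + 27 days = Fri Apr 19 1996.
Next gap: 31 days. Fri Apr 19 1996 + 31 days = Mon May 20 1996.

Fri Apr 19 1996, Mon May 20 1996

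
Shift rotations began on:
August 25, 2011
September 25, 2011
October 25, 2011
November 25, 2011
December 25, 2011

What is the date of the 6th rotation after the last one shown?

The day-of-month is always 25 (31, 30, 31, 30 days between events).
So this recurs on the 25th of each month.
January 2012: January 25, 2012.
Next: February 2012 → February 25, 2012.
March 2012: March 25, 2012.
Next: April 2012 → April 25, 2012.
Next: May 2012 → May 25, 2012.
June 2012: June 25, 2012.

June 25, 2012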